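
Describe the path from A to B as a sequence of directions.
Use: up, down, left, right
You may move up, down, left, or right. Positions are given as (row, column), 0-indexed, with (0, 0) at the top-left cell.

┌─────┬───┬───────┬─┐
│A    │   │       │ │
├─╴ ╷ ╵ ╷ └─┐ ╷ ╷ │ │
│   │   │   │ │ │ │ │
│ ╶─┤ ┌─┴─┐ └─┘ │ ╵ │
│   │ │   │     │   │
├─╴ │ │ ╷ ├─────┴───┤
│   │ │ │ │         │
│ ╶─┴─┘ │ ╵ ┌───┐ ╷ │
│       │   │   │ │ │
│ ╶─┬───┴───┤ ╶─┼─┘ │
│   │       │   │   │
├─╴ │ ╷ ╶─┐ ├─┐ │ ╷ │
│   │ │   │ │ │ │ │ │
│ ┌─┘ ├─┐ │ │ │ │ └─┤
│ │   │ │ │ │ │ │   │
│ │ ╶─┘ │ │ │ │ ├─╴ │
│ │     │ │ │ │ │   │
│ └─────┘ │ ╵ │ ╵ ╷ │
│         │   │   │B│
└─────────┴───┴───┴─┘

Finding the path and converting it to directions:
Path through cells: (0,0) → (0,1) → (1,1) → (1,0) → (2,0) → (2,1) → (3,1) → (3,0) → (4,0) → (4,1) → (4,2) → (4,3) → (3,3) → (2,3) → (2,4) → (3,4) → (4,4) → (4,5) → (3,5) → (3,6) → (3,7) → (3,8) → (3,9) → (4,9) → (5,9) → (5,8) → (6,8) → (7,8) → (7,9) → (8,9) → (9,9)
Directions: right, down, left, down, right, down, left, down, right, right, right, up, up, right, down, down, right, up, right, right, right, right, down, down, left, down, down, right, down, down

Solution:

┌─────┬───┬───────┬─┐
│A ↓  │   │       │ │
├─╴ ╷ ╵ ╷ └─┐ ╷ ╷ │ │
│↓ ↲│   │   │ │ │ │ │
│ ╶─┤ ┌─┴─┐ └─┘ │ ╵ │
│↳ ↓│ │↱ ↓│     │   │
├─╴ │ │ ╷ ├─────┴───┤
│↓ ↲│ │↑│↓│↱ → → → ↓│
│ ╶─┴─┘ │ ╵ ┌───┐ ╷ │
│↳ → → ↑│↳ ↑│   │ │↓│
│ ╶─┬───┴───┤ ╶─┼─┘ │
│   │       │   │↓ ↲│
├─╴ │ ╷ ╶─┐ ├─┐ │ ╷ │
│   │ │   │ │ │ │↓│ │
│ ┌─┘ ├─┐ │ │ │ │ └─┤
│ │   │ │ │ │ │ │↳ ↓│
│ │ ╶─┘ │ │ │ │ ├─╴ │
│ │     │ │ │ │ │  ↓│
│ └─────┘ │ ╵ │ ╵ ╷ │
│         │   │   │B│
└─────────┴───┴───┴─┘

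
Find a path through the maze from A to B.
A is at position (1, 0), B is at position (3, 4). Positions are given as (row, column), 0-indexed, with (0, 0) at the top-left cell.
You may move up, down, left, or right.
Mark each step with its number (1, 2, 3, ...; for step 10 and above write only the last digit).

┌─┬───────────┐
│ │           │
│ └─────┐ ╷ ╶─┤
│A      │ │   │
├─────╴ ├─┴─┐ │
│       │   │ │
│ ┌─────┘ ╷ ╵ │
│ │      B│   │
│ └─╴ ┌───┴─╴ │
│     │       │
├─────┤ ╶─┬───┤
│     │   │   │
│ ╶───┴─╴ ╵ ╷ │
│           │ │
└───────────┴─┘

Finding the shortest path from (1, 0) to (3, 4):
Path length: 14 steps
Directions: right → right → right → down → left → left → left → down → down → right → right → up → right → right

Solution:

┌─┬───────────┐
│ │           │
│ └─────┐ ╷ ╶─┤
│A 1 2 3│ │   │
├─────╴ ├─┴─┐ │
│7 6 5 4│   │ │
│ ┌─────┘ ╷ ╵ │
│8│  2 3 B│   │
│ └─╴ ┌───┴─╴ │
│9 0 1│       │
├─────┤ ╶─┬───┤
│     │   │   │
│ ╶───┴─╴ ╵ ╷ │
│           │ │
└───────────┴─┘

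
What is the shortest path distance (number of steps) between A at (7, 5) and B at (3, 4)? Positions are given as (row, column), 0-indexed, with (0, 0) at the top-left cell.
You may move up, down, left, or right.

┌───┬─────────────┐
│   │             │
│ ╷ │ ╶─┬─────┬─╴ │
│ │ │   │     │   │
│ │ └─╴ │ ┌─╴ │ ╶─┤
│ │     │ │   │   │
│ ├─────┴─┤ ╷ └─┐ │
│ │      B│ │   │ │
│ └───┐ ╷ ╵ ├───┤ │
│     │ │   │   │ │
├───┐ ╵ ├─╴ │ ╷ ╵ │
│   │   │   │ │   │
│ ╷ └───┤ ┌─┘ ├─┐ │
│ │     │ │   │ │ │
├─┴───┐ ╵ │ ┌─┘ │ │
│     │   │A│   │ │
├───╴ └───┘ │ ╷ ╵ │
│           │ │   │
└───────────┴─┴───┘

Finding path from (7, 5) to (3, 4):
Path: (7,5) → (6,5) → (6,6) → (5,6) → (4,6) → (4,7) → (5,7) → (5,8) → (4,8) → (3,8) → (2,8) → (2,7) → (1,7) → (1,8) → (0,8) → (0,7) → (0,6) → (0,5) → (0,4) → (0,3) → (0,2) → (1,2) → (1,3) → (2,3) → (2,2) → (2,1) → (1,1) → (0,1) → (0,0) → (1,0) → (2,0) → (3,0) → (4,0) → (4,1) → (4,2) → (5,2) → (5,3) → (4,3) → (3,3) → (3,4)
Distance: 39 steps

Solution:

┌───┬─────────────┐
│↓ ↰│↓ ← ← ← ← ← ↰│
│ ╷ │ ╶─┬─────┬─╴ │
│↓│↑│↳ ↓│     │↱ ↑│
│ │ └─╴ │ ┌─╴ │ ╶─┤
│↓│↑ ← ↲│ │   │↑ ↰│
│ ├─────┴─┤ ╷ └─┐ │
│↓│    ↱ B│ │   │↑│
│ └───┐ ╷ ╵ ├───┤ │
│↳ → ↓│↑│   │↱ ↓│↑│
├───┐ ╵ ├─╴ │ ╷ ╵ │
│   │↳ ↑│   │↑│↳ ↑│
│ ╷ └───┤ ┌─┘ ├─┐ │
│ │     │ │↱ ↑│ │ │
├─┴───┐ ╵ │ ┌─┘ │ │
│     │   │A│   │ │
├───╴ └───┘ │ ╷ ╵ │
│           │ │   │
└───────────┴─┴───┘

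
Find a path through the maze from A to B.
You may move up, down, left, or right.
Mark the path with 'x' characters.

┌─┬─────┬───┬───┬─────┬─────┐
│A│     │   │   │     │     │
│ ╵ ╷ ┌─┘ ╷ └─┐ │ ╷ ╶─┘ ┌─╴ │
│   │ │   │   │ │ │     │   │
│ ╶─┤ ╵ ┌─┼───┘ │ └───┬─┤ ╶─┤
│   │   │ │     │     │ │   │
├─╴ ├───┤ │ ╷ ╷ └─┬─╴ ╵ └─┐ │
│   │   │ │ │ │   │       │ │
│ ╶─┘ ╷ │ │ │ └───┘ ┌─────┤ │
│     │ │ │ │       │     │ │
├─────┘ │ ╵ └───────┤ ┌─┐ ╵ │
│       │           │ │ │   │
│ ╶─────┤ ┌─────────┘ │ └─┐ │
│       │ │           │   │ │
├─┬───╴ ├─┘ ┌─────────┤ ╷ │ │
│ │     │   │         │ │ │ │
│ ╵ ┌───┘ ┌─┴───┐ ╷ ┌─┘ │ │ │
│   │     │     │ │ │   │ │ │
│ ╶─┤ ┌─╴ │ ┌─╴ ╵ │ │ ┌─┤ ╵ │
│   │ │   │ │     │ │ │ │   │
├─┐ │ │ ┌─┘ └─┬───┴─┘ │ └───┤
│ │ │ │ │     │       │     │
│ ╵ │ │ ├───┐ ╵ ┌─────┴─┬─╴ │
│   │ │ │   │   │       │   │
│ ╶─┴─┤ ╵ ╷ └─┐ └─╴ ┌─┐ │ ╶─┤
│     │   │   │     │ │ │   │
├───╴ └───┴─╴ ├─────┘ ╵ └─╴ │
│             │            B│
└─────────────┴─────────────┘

Finding the shortest path through the maze:
Path length: 90 steps
Directions: down → down → right → down → left → down → right → right → up → right → down → down → left → left → left → down → right → right → right → down → left → left → down → left → down → right → down → down → left → down → right → right → down → right → right → right → right → up → left → up → left → down → left → up → up → up → right → up → up → right → up → right → right → right → right → right → up → up → right → right → down → right → down → down → down → down → left → up → up → up → left → down → down → left → down → down → left → left → left → down → down → right → right → up → right → right → down → down → right → right

Solution:

┌─┬─────┬───┬───┬─────┬─────┐
│A│     │   │   │     │     │
│ ╵ ╷ ┌─┘ ╷ └─┐ │ ╷ ╶─┘ ┌─╴ │
│x  │ │   │   │ │ │     │   │
│ ╶─┤ ╵ ┌─┼───┘ │ └───┬─┤ ╶─┤
│x x│   │ │     │     │ │   │
├─╴ ├───┤ │ ╷ ╷ └─┬─╴ ╵ └─┐ │
│x x│x x│ │ │ │   │       │ │
│ ╶─┘ ╷ │ │ │ └───┘ ┌─────┤ │
│x x x│x│ │ │       │x x x│ │
├─────┘ │ ╵ └───────┤ ┌─┐ ╵ │
│x x x x│           │x│ │x x│
│ ╶─────┤ ┌─────────┘ │ └─┐ │
│x x x x│ │x x x x x x│x x│x│
├─┬───╴ ├─┘ ┌─────────┤ ╷ │ │
│ │x x x│x x│         │x│x│x│
│ ╵ ┌───┘ ┌─┴───┐ ╷ ┌─┘ │ │ │
│x x│    x│     │ │ │x x│x│x│
│ ╶─┤ ┌─╴ │ ┌─╴ ╵ │ │ ┌─┤ ╵ │
│x x│ │x x│ │     │ │x│ │x x│
├─┐ │ │ ┌─┘ └─┬───┴─┘ │ └───┤
│ │x│ │x│     │x x x x│     │
│ ╵ │ │ ├───┐ ╵ ┌─────┴─┬─╴ │
│x x│ │x│x x│  x│  x x x│   │
│ ╶─┴─┤ ╵ ╷ └─┐ └─╴ ┌─┐ │ ╶─┤
│x x x│x x│x x│x x x│ │x│   │
├───╴ └───┴─╴ ├─────┘ ╵ └─╴ │
│    x x x x x│        x x B│
└─────────────┴─────────────┘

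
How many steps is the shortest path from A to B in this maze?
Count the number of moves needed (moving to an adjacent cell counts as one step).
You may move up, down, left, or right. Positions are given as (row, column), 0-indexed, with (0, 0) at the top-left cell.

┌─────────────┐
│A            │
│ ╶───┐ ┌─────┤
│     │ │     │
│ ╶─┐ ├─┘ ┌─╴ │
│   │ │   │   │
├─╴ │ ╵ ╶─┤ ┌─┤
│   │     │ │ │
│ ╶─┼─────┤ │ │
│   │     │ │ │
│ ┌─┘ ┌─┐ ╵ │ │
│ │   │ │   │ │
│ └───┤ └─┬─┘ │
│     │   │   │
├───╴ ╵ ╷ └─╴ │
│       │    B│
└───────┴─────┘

Using BFS to find shortest path:
Start: (0, 0), End: (7, 6)
Path found:
(0,0) → (1,0) → (2,0) → (2,1) → (3,1) → (3,0) → (4,0) → (5,0) → (6,0) → (6,1) → (6,2) → (7,2) → (7,3) → (6,3) → (6,4) → (7,4) → (7,5) → (7,6)
Number of steps: 17

Solution:

┌─────────────┐
│A            │
│ ╶───┐ ┌─────┤
│↓    │ │     │
│ ╶─┐ ├─┘ ┌─╴ │
│↳ ↓│ │   │   │
├─╴ │ ╵ ╶─┤ ┌─┤
│↓ ↲│     │ │ │
│ ╶─┼─────┤ │ │
│↓  │     │ │ │
│ ┌─┘ ┌─┐ ╵ │ │
│↓│   │ │   │ │
│ └───┤ └─┬─┘ │
│↳ → ↓│↱ ↓│   │
├───╴ ╵ ╷ └─╴ │
│    ↳ ↑│↳ → B│
└───────┴─────┘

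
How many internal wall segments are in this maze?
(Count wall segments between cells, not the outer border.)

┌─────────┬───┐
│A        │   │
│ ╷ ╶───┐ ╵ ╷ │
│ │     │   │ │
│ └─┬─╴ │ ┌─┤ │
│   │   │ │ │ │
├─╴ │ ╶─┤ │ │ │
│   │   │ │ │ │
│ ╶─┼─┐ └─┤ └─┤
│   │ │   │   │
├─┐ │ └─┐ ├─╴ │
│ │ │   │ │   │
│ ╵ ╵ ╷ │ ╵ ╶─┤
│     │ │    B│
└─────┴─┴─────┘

Counting internal wall segments:
Total internal walls: 36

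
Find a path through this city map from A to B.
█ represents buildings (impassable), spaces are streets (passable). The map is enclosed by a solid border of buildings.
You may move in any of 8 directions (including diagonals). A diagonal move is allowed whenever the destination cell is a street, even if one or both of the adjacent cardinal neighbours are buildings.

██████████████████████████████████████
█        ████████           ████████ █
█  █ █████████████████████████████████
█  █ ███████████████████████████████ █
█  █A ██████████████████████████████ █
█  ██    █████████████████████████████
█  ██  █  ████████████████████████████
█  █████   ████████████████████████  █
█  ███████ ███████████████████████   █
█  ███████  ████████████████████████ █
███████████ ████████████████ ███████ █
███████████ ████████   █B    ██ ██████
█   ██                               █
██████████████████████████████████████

Finding the shortest path from A to B:
Movement: 8-directional
Path length: 22 steps
Directions: right → down-right → right → down-right → down-right → down-right → down → down-right → down → down-right → right → right → right → right → right → right → right → right → right → right → right → up-right

Solution:

██████████████████████████████████████
█        ████████           ████████ █
█  █ █████████████████████████████████
█  █ ███████████████████████████████ █
█  █A↘██████████████████████████████ █
█  ██ →↘ █████████████████████████████
█  ██  █↘ ████████████████████████████
█  █████ ↘ ████████████████████████  █
█  ███████↓███████████████████████   █
█  ███████↘ ████████████████████████ █
███████████↓████████████████ ███████ █
███████████↘████████   █B    ██ ██████
█   ██      →→→→→→→→→→→↗             █
██████████████████████████████████████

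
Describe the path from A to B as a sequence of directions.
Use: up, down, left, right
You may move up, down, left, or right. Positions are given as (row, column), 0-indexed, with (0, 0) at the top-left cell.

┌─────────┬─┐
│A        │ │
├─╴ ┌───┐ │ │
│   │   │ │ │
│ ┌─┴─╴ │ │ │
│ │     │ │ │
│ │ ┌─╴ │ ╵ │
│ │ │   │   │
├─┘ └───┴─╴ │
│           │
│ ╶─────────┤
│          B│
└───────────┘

Finding the path and converting it to directions:
Path through cells: (0,0) → (0,1) → (0,2) → (0,3) → (0,4) → (1,4) → (2,4) → (3,4) → (3,5) → (4,5) → (4,4) → (4,3) → (4,2) → (4,1) → (4,0) → (5,0) → (5,1) → (5,2) → (5,3) → (5,4) → (5,5)
Directions: right, right, right, right, down, down, down, right, down, left, left, left, left, left, down, right, right, right, right, right

Solution:

┌─────────┬─┐
│A → → → ↓│ │
├─╴ ┌───┐ │ │
│   │   │↓│ │
│ ┌─┴─╴ │ │ │
│ │     │↓│ │
│ │ ┌─╴ │ ╵ │
│ │ │   │↳ ↓│
├─┘ └───┴─╴ │
│↓ ← ← ← ← ↲│
│ ╶─────────┤
│↳ → → → → B│
└───────────┘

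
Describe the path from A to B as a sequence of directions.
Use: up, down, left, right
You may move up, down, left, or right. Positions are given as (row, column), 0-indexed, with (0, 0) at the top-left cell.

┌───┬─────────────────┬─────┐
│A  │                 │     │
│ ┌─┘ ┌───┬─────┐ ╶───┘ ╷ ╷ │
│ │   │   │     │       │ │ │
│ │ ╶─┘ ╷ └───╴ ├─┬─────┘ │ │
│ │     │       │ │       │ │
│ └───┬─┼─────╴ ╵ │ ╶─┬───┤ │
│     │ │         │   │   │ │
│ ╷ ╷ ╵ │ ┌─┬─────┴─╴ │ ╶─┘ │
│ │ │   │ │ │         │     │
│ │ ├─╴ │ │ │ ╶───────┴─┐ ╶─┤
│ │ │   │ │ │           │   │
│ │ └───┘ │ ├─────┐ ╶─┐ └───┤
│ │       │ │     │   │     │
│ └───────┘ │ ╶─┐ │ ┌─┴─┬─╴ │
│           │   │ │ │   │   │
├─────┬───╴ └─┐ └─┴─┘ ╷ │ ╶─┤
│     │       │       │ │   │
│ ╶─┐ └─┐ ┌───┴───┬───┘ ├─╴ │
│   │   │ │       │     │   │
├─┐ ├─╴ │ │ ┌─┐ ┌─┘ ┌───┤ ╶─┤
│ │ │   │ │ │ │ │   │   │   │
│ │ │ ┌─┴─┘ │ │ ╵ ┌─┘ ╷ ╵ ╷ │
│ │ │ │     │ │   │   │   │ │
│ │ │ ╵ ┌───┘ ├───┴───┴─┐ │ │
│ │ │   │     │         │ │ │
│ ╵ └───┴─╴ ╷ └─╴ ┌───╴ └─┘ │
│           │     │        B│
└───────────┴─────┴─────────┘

Finding the path and converting it to directions:
Path through cells: (0,0) → (1,0) → (2,0) → (3,0) → (3,1) → (4,1) → (5,1) → (6,1) → (6,2) → (6,3) → (6,4) → (5,4) → (4,4) → (3,4) → (3,5) → (3,6) → (3,7) → (2,7) → (2,6) → (2,5) → (2,4) → (1,4) → (1,3) → (2,3) → (2,2) → (2,1) → (1,1) → (1,2) → (0,2) → (0,3) → (0,4) → (0,5) → (0,6) → (0,7) → (0,8) → (1,8) → (1,9) → (1,10) → (1,11) → (0,11) → (0,12) → (1,12) → (2,12) → (2,11) → (2,10) → (2,9) → (3,9) → (3,10) → (4,10) → (4,9) → (4,8) → (4,7) → (4,6) → (5,6) → (5,7) → (5,8) → (5,9) → (5,10) → (5,11) → (6,11) → (6,12) → (6,13) → (7,13) → (7,12) → (8,12) → (8,13) → (9,13) → (9,12) → (10,12) → (10,13) → (11,13) → (12,13) → (13,13)
Directions: down, down, down, right, down, down, down, right, right, right, up, up, up, right, right, right, up, left, left, left, up, left, down, left, left, up, right, up, right, right, right, right, right, right, down, right, right, right, up, right, down, down, left, left, left, down, right, down, left, left, left, left, down, right, right, right, right, right, down, right, right, down, left, down, right, down, left, down, right, down, down, down

Solution:

┌───┬─────────────────┬─────┐
│A  │↱ → → → → → ↓    │↱ ↓  │
│ ┌─┘ ┌───┬─────┐ ╶───┘ ╷ ╷ │
│↓│↱ ↑│↓ ↰│     │↳ → → ↑│↓│ │
│ │ ╶─┘ ╷ └───╴ ├─┬─────┘ │ │
│↓│↑ ← ↲│↑ ← ← ↰│ │↓ ← ← ↲│ │
│ └───┬─┼─────╴ ╵ │ ╶─┬───┤ │
│↳ ↓  │ │↱ → → ↑  │↳ ↓│   │ │
│ ╷ ╷ ╵ │ ┌─┬─────┴─╴ │ ╶─┘ │
│ │↓│   │↑│ │↓ ← ← ← ↲│     │
│ │ ├─╴ │ │ │ ╶───────┴─┐ ╶─┤
│ │↓│   │↑│ │↳ → → → → ↓│   │
│ │ └───┘ │ ├─────┐ ╶─┐ └───┤
│ │↳ → → ↑│ │     │   │↳ → ↓│
│ └───────┘ │ ╶─┐ │ ┌─┴─┬─╴ │
│           │   │ │ │   │↓ ↲│
├─────┬───╴ └─┐ └─┴─┘ ╷ │ ╶─┤
│     │       │       │ │↳ ↓│
│ ╶─┐ └─┐ ┌───┴───┬───┘ ├─╴ │
│   │   │ │       │     │↓ ↲│
├─┐ ├─╴ │ │ ┌─┐ ┌─┘ ┌───┤ ╶─┤
│ │ │   │ │ │ │ │   │   │↳ ↓│
│ │ │ ┌─┴─┘ │ │ ╵ ┌─┘ ╷ ╵ ╷ │
│ │ │ │     │ │   │   │   │↓│
│ │ │ ╵ ┌───┘ ├───┴───┴─┐ │ │
│ │ │   │     │         │ │↓│
│ ╵ └───┴─╴ ╷ └─╴ ┌───╴ └─┘ │
│           │     │        B│
└───────────┴─────┴─────────┘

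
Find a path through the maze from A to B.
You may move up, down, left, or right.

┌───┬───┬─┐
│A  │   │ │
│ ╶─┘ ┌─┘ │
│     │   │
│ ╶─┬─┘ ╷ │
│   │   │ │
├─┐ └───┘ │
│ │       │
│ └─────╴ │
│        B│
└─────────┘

Finding the shortest path through the maze:
Path length: 8 steps
Directions: down → down → right → down → right → right → right → down

Solution:

┌───┬───┬─┐
│A  │   │ │
│ ╶─┘ ┌─┘ │
│↓    │   │
│ ╶─┬─┘ ╷ │
│↳ ↓│   │ │
├─┐ └───┘ │
│ │↳ → → ↓│
│ └─────╴ │
│        B│
└─────────┘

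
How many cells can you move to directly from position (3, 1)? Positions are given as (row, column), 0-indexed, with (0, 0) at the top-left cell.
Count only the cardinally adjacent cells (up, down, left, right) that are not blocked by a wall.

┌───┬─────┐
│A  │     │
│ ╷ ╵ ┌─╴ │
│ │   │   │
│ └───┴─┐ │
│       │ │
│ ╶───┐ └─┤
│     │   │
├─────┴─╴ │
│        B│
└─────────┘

Checking passable neighbors of (3, 1):
Neighbors: (3, 0), (3, 2)
Count: 2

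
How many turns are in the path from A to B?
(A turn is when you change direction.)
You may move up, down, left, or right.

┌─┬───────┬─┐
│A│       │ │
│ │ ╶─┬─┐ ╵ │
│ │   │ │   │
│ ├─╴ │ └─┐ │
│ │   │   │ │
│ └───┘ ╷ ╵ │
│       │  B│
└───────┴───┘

Directions: down, down, down, right, right, right, up, right, down, right
Number of turns: 5

Solution:

┌─┬───────┬─┐
│A│       │ │
│ │ ╶─┬─┐ ╵ │
│↓│   │ │   │
│ ├─╴ │ └─┐ │
│↓│   │↱ ↓│ │
│ └───┘ ╷ ╵ │
│↳ → → ↑│↳ B│
└───────┴───┘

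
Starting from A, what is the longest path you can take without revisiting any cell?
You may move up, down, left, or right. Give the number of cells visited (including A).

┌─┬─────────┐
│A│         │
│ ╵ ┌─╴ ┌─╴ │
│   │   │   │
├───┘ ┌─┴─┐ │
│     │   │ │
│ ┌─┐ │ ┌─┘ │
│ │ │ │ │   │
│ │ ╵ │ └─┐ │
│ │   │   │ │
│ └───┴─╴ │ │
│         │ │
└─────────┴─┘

Finding longest simple path using DFS:
Start: (0, 0)
Longest path visits 23 cells
Path: A → down → right → up → right → right → down → left → down → left → left → down → down → down → right → right → right → right → up → left → up → up → right

Solution:

┌─┬─────────┐
│A│↱ → ↓    │
│ ╵ ┌─╴ ┌─╴ │
│↳ ↑│↓ ↲│   │
├───┘ ┌─┴─┐ │
│↓ ← ↲│↱ B│ │
│ ┌─┐ │ ┌─┘ │
│↓│ │ │↑│   │
│ │ ╵ │ └─┐ │
│↓│   │↑ ↰│ │
│ └───┴─╴ │ │
│↳ → → → ↑│ │
└─────────┴─┘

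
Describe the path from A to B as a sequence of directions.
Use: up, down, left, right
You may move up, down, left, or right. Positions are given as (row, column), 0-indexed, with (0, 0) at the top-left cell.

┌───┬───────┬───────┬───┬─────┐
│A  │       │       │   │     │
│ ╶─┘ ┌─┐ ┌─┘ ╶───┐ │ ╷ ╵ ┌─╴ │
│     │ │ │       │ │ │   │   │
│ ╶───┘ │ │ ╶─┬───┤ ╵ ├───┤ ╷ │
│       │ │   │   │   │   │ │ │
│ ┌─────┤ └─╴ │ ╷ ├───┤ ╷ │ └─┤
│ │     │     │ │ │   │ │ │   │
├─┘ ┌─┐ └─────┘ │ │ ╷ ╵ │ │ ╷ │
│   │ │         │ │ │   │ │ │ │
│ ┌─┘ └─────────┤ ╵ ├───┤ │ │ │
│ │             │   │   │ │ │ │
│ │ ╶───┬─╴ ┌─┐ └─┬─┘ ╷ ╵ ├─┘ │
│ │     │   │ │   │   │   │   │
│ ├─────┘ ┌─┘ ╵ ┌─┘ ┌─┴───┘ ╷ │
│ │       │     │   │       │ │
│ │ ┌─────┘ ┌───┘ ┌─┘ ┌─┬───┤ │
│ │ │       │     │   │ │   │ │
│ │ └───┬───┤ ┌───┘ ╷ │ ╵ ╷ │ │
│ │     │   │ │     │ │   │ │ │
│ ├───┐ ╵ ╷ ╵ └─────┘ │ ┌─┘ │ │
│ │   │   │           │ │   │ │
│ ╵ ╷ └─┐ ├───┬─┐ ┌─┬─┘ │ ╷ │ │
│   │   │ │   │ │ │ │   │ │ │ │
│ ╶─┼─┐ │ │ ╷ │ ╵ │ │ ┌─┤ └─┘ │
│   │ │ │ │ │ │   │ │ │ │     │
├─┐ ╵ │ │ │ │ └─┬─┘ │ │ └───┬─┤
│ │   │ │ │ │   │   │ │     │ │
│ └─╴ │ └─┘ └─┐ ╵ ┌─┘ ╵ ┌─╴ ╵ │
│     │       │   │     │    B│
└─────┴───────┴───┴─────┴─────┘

Finding the path and converting it to directions:
Path through cells: (0,0) → (1,0) → (1,1) → (1,2) → (0,2) → (0,3) → (0,4) → (1,4) → (2,4) → (3,4) → (3,5) → (3,6) → (2,6) → (2,5) → (1,5) → (1,6) → (0,6) → (0,7) → (0,8) → (0,9) → (1,9) → (2,9) → (2,10) → (1,10) → (0,10) → (0,11) → (1,11) → (1,12) → (0,12) → (0,13) → (0,14) → (1,14) → (1,13) → (2,13) → (3,13) → (3,14) → (4,14) → (5,14) → (6,14) → (7,14) → (8,14) → (9,14) → (10,14) → (11,14) → (12,14) → (12,13) → (12,12) → (11,12) → (10,12) → (10,13) → (9,13) → (8,13) → (8,12) → (9,12) → (9,11) → (10,11) → (11,11) → (11,10) → (12,10) → (13,10) → (14,10) → (14,11) → (13,11) → (13,12) → (13,13) → (14,13) → (14,14)
Directions: down, right, right, up, right, right, down, down, down, right, right, up, left, up, right, up, right, right, right, down, down, right, up, up, right, down, right, up, right, right, down, left, down, down, right, down, down, down, down, down, down, down, down, down, left, left, up, up, right, up, up, left, down, left, down, down, left, down, down, down, right, up, right, right, down, right

Solution:

┌───┬───────┬───────┬───┬─────┐
│A  │↱ → ↓  │↱ → → ↓│↱ ↓│↱ → ↓│
│ ╶─┘ ┌─┐ ┌─┘ ╶───┐ │ ╷ ╵ ┌─╴ │
│↳ → ↑│ │↓│↱ ↑    │↓│↑│↳ ↑│↓ ↲│
│ ╶───┘ │ │ ╶─┬───┤ ╵ ├───┤ ╷ │
│       │↓│↑ ↰│   │↳ ↑│   │↓│ │
│ ┌─────┤ └─╴ │ ╷ ├───┤ ╷ │ └─┤
│ │     │↳ → ↑│ │ │   │ │ │↳ ↓│
├─┘ ┌─┐ └─────┘ │ │ ╷ ╵ │ │ ╷ │
│   │ │         │ │ │   │ │ │↓│
│ ┌─┘ └─────────┤ ╵ ├───┤ │ │ │
│ │             │   │   │ │ │↓│
│ │ ╶───┬─╴ ┌─┐ └─┬─┘ ╷ ╵ ├─┘ │
│ │     │   │ │   │   │   │  ↓│
│ ├─────┘ ┌─┘ ╵ ┌─┘ ┌─┴───┘ ╷ │
│ │       │     │   │       │↓│
│ │ ┌─────┘ ┌───┘ ┌─┘ ┌─┬───┤ │
│ │ │       │     │   │ │↓ ↰│↓│
│ │ └───┬───┤ ┌───┘ ╷ │ ╵ ╷ │ │
│ │     │   │ │     │ │↓ ↲│↑│↓│
│ ├───┐ ╵ ╷ ╵ └─────┘ │ ┌─┘ │ │
│ │   │   │           │↓│↱ ↑│↓│
│ ╵ ╷ └─┐ ├───┬─┐ ┌─┬─┘ │ ╷ │ │
│   │   │ │   │ │ │ │↓ ↲│↑│ │↓│
│ ╶─┼─┐ │ │ ╷ │ ╵ │ │ ┌─┤ └─┘ │
│   │ │ │ │ │ │   │ │↓│ │↑ ← ↲│
├─┐ ╵ │ │ │ │ └─┬─┘ │ │ └───┬─┤
│ │   │ │ │ │   │   │↓│↱ → ↓│ │
│ └─╴ │ └─┘ └─┐ ╵ ┌─┘ ╵ ┌─╴ ╵ │
│     │       │   │  ↳ ↑│  ↳ B│
└─────┴───────┴───┴─────┴─────┘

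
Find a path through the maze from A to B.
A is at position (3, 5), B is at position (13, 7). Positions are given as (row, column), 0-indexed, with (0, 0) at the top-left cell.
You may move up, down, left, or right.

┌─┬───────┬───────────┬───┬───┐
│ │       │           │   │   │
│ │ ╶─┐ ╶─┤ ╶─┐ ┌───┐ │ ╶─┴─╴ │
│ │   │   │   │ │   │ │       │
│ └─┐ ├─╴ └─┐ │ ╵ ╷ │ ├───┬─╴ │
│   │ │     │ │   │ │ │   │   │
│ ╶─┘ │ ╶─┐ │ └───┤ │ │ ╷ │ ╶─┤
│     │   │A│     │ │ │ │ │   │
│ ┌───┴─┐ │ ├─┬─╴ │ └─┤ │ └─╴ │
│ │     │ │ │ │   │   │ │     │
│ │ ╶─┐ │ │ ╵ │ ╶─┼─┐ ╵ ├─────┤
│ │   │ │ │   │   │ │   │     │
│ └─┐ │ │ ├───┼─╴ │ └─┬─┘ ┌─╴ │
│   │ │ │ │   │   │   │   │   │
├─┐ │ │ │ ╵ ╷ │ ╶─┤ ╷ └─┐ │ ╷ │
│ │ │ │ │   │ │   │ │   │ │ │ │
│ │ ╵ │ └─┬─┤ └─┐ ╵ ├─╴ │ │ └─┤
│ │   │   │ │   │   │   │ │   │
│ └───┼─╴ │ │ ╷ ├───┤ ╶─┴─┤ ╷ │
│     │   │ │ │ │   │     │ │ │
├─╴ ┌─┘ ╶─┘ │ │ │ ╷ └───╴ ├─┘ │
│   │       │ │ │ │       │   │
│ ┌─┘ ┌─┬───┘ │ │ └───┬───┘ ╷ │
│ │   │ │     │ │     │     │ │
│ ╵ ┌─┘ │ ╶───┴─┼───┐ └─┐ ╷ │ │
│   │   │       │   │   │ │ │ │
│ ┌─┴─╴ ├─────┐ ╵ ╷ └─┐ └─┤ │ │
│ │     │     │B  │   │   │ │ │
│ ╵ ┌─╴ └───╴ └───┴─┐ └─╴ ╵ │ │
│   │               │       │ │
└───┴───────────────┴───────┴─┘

Finding the shortest path from (3, 5) to (13, 7):
Path length: 24 steps
Directions: up → left → left → down → right → down → down → down → down → right → up → right → down → down → down → down → down → left → left → down → right → right → right → down

Solution:

┌─┬───────┬───────────┬───┬───┐
│ │       │           │   │   │
│ │ ╶─┐ ╶─┤ ╶─┐ ┌───┐ │ ╶─┴─╴ │
│ │   │   │   │ │   │ │       │
│ └─┐ ├─╴ └─┐ │ ╵ ╷ │ ├───┬─╴ │
│   │ │↓ ← ↰│ │   │ │ │   │   │
│ ╶─┘ │ ╶─┐ │ └───┤ │ │ ╷ │ ╶─┤
│     │↳ ↓│A│     │ │ │ │ │   │
│ ┌───┴─┐ │ ├─┬─╴ │ └─┤ │ └─╴ │
│ │     │↓│ │ │   │   │ │     │
│ │ ╶─┐ │ │ ╵ │ ╶─┼─┐ ╵ ├─────┤
│ │   │ │↓│   │   │ │   │     │
│ └─┐ │ │ ├───┼─╴ │ └─┬─┘ ┌─╴ │
│   │ │ │↓│↱ ↓│   │   │   │   │
├─┐ │ │ │ ╵ ╷ │ ╶─┤ ╷ └─┐ │ ╷ │
│ │ │ │ │↳ ↑│↓│   │ │   │ │ │ │
│ │ ╵ │ └─┬─┤ └─┐ ╵ ├─╴ │ │ └─┤
│ │   │   │ │↓  │   │   │ │   │
│ └───┼─╴ │ │ ╷ ├───┤ ╶─┴─┤ ╷ │
│     │   │ │↓│ │   │     │ │ │
├─╴ ┌─┘ ╶─┘ │ │ │ ╷ └───╴ ├─┘ │
│   │       │↓│ │ │       │   │
│ ┌─┘ ┌─┬───┘ │ │ └───┬───┘ ╷ │
│ │   │ │↓ ← ↲│ │     │     │ │
│ ╵ ┌─┘ │ ╶───┴─┼───┐ └─┐ ╷ │ │
│   │   │↳ → → ↓│   │   │ │ │ │
│ ┌─┴─╴ ├─────┐ ╵ ╷ └─┐ └─┤ │ │
│ │     │     │B  │   │   │ │ │
│ ╵ ┌─╴ └───╴ └───┴─┐ └─╴ ╵ │ │
│   │               │       │ │
└───┴───────────────┴───────┴─┘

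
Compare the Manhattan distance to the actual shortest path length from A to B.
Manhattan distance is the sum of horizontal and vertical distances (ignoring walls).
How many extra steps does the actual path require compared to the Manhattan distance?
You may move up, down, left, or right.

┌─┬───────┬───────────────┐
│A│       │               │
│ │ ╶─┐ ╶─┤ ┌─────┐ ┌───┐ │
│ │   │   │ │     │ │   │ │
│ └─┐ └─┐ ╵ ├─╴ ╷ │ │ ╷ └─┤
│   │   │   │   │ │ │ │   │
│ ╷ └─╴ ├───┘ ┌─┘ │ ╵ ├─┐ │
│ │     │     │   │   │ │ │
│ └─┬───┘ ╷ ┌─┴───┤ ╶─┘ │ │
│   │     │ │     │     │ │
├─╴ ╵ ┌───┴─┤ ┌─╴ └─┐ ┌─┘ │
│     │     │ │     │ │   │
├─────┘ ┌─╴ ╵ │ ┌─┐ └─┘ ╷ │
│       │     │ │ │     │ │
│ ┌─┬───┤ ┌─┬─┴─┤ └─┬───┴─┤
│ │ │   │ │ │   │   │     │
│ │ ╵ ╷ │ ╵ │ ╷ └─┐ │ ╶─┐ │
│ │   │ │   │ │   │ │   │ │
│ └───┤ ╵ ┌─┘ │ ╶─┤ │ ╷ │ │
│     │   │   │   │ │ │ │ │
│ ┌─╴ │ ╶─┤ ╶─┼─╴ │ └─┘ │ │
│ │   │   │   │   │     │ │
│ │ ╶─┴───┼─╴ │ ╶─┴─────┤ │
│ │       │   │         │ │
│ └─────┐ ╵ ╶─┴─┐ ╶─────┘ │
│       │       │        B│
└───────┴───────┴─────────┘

Manhattan distance: |12 - 0| + |12 - 0| = 24
Actual path length: 88
Extra steps: 88 - 24 = 64

Solution:

┌─┬───────┬───────────────┐
│A│↱ → ↓  │↱ → → → ↓      │
│ │ ╶─┐ ╶─┤ ┌─────┐ ┌───┐ │
│↓│↑ ↰│↳ ↓│↑│     │↓│↱ ↓│ │
│ └─┐ └─┐ ╵ ├─╴ ╷ │ │ ╷ └─┤
│↳ ↓│↑ ↰│↳ ↑│   │ │↓│↑│↳ ↓│
│ ╷ └─╴ ├───┘ ┌─┘ │ ╵ ├─┐ │
│ │↳ → ↑│     │   │↳ ↑│ │↓│
│ └─┬───┘ ╷ ┌─┴───┤ ╶─┘ │ │
│   │     │ │↓ ← ↰│     │↓│
├─╴ ╵ ┌───┴─┤ ┌─╴ └─┐ ┌─┘ │
│     │↓ ← ↰│↓│  ↑ ↰│ │↓ ↲│
├─────┘ ┌─╴ ╵ │ ┌─┐ └─┘ ╷ │
│↓ ← ← ↲│  ↑ ↲│ │ │↑ ← ↲│ │
│ ┌─┬───┤ ┌─┬─┴─┤ └─┬───┴─┤
│↓│ │   │ │ │↱ ↓│   │     │
│ │ ╵ ╷ │ ╵ │ ╷ └─┐ │ ╶─┐ │
│↓│   │ │   │↑│↓  │ │   │ │
│ └───┤ ╵ ┌─┘ │ ╶─┤ │ ╷ │ │
│↳ → ↓│   │↱ ↑│↳ ↓│ │ │ │ │
│ ┌─╴ │ ╶─┤ ╶─┼─╴ │ └─┘ │ │
│ │↓ ↲│   │↑ ↰│↓ ↲│     │ │
│ │ ╶─┴───┼─╴ │ ╶─┴─────┤ │
│ │↳ → → ↓│↱ ↑│↳ ↓      │ │
│ └─────┐ ╵ ╶─┴─┐ ╶─────┘ │
│       │↳ ↑    │↳ → → → B│
└───────┴───────┴─────────┘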